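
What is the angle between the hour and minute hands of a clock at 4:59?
Hour hand position: 4 x 30 + 59 x 0.5 = 149.5 degrees
Minute hand position: 59 x 6 = 354 degrees
Difference: |149.5 - 354| = 204.5 degrees
Since 204.5 > 180, the smaller angle is 360 - 204.5 = 155.5 degrees

Final answer: 155.5 degrees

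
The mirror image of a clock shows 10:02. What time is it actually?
Reflection across the vertical (12-6) axis maps a hand at angle A degrees to (360 - A) degrees, which sends a reading of T minutes past 12:00 to (720 - T) minutes past 12:00.
Mirror reads 10:02 = 602 minutes past 12:00.
Actual time: (720 - 602) mod 720 = 118 minutes = 1:58.

Final answer: 1:58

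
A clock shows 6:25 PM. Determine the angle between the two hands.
Hour hand position: 6 x 30 + 25 x 0.5 = 192.5 degrees
Minute hand position: 25 x 6 = 150 degrees
Difference: |192.5 - 150| = 42.5 degrees
The angle between the hands is 42.5 degrees

Final answer: 42.5 degrees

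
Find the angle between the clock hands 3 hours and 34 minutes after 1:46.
First find the time 3 hours and 34 minutes after 1:46.
Total minutes: 1 x 60 + 46 + 3 x 60 + 34 = 320.
320 mod 720 = 320 minutes = 5:20.
Now compute the angle at 5:20:
Hour hand: 5 x 30 + 20 x 0.5 = 160 degrees
Minute hand: 20 x 6 = 120 degrees
Difference: |160 - 120| = 40 degrees
The angle is 40 degrees

Final answer: 40 degrees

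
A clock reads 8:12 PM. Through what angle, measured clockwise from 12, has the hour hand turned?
The hour hand moves 30 degrees per hour and 0.5 degrees per minute.
At 8:12: (8) x 30 + 12 x 0.5 = 240 + 6 = 246 degrees

Final answer: 246 degrees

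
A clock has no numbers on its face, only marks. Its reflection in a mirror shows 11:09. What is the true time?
Reflection across the vertical (12-6) axis maps a hand at angle A degrees to (360 - A) degrees, which sends a reading of T minutes past 12:00 to (720 - T) minutes past 12:00.
Mirror reads 11:09 = 669 minutes past 12:00.
Actual time: (720 - 669) mod 720 = 51 minutes = 12:51.

Final answer: 12:51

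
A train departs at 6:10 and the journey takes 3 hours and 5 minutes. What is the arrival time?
Starting time: 6:10
Adding 5 minutes to 10 minutes: 10 + 5 = 15 minutes
Adding 3 hours: 6 + 3 = 9
Final time: 9:15

Final answer: 9:15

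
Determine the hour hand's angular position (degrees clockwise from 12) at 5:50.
The hour hand moves 30 degrees per hour and 0.5 degrees per minute.
At 5:50: (5) x 30 + 50 x 0.5 = 150 + 25 = 175 degrees

Final answer: 175 degrees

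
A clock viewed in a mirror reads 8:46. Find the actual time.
Reflection across the vertical (12-6) axis maps a hand at angle A degrees to (360 - A) degrees, which sends a reading of T minutes past 12:00 to (720 - T) minutes past 12:00.
Mirror reads 8:46 = 526 minutes past 12:00.
Actual time: (720 - 526) mod 720 = 194 minutes = 3:14.

Final answer: 3:14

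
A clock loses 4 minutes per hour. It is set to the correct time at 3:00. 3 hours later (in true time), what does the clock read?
For every 60 true minutes, the faulty clock advances 60 - 4 = 56 minutes.
True elapsed: 3 hours = 180 minutes.
Faulty clock advances: 180 x 56/60 = 168 minutes (drift: 12 minutes behind).
Shown time: 3:00 + 168 minutes = 5:48.

Final answer: 5:48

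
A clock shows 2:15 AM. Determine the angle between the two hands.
Hour hand position: 2 x 30 + 15 x 0.5 = 67.5 degrees
Minute hand position: 15 x 6 = 90 degrees
Difference: |67.5 - 90| = 22.5 degrees
The angle between the hands is 22.5 degrees

Final answer: 22.5 degrees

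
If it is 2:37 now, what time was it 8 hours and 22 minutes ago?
Starting time: 2:37 = 157 total minutes past 12:00
Subtracting: 8 hours and 22 minutes = 502 minutes
157 - 502 = -345 (negative, add 12 hours = 720) = 375 minutes
= 6 hours and 15 minutes past 12:00 = 6:15

Final answer: 6:15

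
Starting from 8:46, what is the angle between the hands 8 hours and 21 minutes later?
First find the time 8 hours and 21 minutes after 8:46.
Total minutes: 8 x 60 + 46 + 8 x 60 + 21 = 1027.
1027 mod 720 = 307 minutes = 5:07.
Now compute the angle at 5:07:
Hour hand: 5 x 30 + 7 x 0.5 = 153.5 degrees
Minute hand: 7 x 6 = 42 degrees
Difference: |153.5 - 42| = 111.5 degrees
The angle is 111.5 degrees

Final answer: 111.5 degrees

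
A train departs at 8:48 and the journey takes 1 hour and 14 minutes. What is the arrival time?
Starting time: 8:48
Adding 14 minutes to 48 minutes: 48 + 14 = 62 minutes = 1 hour and 2 minutes
Adding 1 hour: 8 + 1 + 1 (carry) = 10
Final time: 10:02

Final answer: 10:02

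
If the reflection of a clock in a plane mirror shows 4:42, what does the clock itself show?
Reflection across the vertical (12-6) axis maps a hand at angle A degrees to (360 - A) degrees, which sends a reading of T minutes past 12:00 to (720 - T) minutes past 12:00.
Mirror reads 4:42 = 282 minutes past 12:00.
Actual time: (720 - 282) mod 720 = 438 minutes = 7:18.

Final answer: 7:18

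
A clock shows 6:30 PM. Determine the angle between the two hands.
Hour hand position: 6 x 30 + 30 x 0.5 = 195 degrees
Minute hand position: 30 x 6 = 180 degrees
Difference: |195 - 180| = 15 degrees
The angle between the hands is 15 degrees

Final answer: 15 degrees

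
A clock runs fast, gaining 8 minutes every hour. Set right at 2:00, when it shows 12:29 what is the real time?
For every 60 true minutes, the faulty clock advances 68 minutes, so 1 faulty-clock minute corresponds to 60/68 true minutes.
From 2:00 to 12:29 on the faulty dial is 629 minutes.
True elapsed: 629 x 60/68 = 555 minutes = 9 hours and 15 minutes.
True time: 2:00 + 9 hours and 15 minutes = 11:15.

Final answer: 11:15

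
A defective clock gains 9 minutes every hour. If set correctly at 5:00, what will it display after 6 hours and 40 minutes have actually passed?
For every 60 true minutes, the faulty clock advances 60 + 9 = 69 minutes.
True elapsed: 6 hours and 40 minutes = 400 minutes.
Faulty clock advances: 400 x 69/60 = 460 minutes (drift: 60 minutes ahead).
Shown time: 5:00 + 460 minutes = 12:40.

Final answer: 12:40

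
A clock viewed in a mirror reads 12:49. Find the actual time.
Reflection across the vertical (12-6) axis maps a hand at angle A degrees to (360 - A) degrees, which sends a reading of T minutes past 12:00 to (720 - T) minutes past 12:00.
Mirror reads 12:49 = 49 minutes past 12:00.
Actual time: (720 - 49) mod 720 = 671 minutes = 11:11.

Final answer: 11:11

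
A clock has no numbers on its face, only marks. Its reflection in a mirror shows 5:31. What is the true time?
Reflection across the vertical (12-6) axis maps a hand at angle A degrees to (360 - A) degrees, which sends a reading of T minutes past 12:00 to (720 - T) minutes past 12:00.
Mirror reads 5:31 = 331 minutes past 12:00.
Actual time: (720 - 331) mod 720 = 389 minutes = 6:29.

Final answer: 6:29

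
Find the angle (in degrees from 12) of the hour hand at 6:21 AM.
The hour hand moves 30 degrees per hour and 0.5 degrees per minute.
At 6:21: (6) x 30 + 21 x 0.5 = 180 + 10.5 = 190.5 degrees

Final answer: 190.5 degrees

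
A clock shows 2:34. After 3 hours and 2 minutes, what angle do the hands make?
First find the time 3 hours and 2 minutes after 2:34.
Total minutes: 2 x 60 + 34 + 3 x 60 + 2 = 336.
336 mod 720 = 336 minutes = 5:36.
Now compute the angle at 5:36:
Hour hand: 5 x 30 + 36 x 0.5 = 168 degrees
Minute hand: 36 x 6 = 216 degrees
Difference: |168 - 216| = 48 degrees
The angle is 48 degrees

Final answer: 48 degrees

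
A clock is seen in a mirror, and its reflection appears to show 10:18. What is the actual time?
Reflection across the vertical (12-6) axis maps a hand at angle A degrees to (360 - A) degrees, which sends a reading of T minutes past 12:00 to (720 - T) minutes past 12:00.
Mirror reads 10:18 = 618 minutes past 12:00.
Actual time: (720 - 618) mod 720 = 102 minutes = 1:42.

Final answer: 1:42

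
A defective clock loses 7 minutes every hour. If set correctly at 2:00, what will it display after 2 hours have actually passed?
For every 60 true minutes, the faulty clock advances 60 - 7 = 53 minutes.
True elapsed: 2 hours = 120 minutes.
Faulty clock advances: 120 x 53/60 = 106 minutes (drift: 14 minutes behind).
Shown time: 2:00 + 106 minutes = 3:46.

Final answer: 3:46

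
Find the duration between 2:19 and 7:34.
From 2:19 to 7:34:
(7 x 60 + 34) - (2 x 60 + 19) = 454 - 139 = 315 minutes
= 5 hours and 15 minutes

Final answer: 5 hours and 15 minutes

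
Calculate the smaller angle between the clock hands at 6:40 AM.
Hour hand position: 6 x 30 + 40 x 0.5 = 200 degrees
Minute hand position: 40 x 6 = 240 degrees
Difference: |200 - 240| = 40 degrees
The angle between the hands is 40 degrees

Final answer: 40 degrees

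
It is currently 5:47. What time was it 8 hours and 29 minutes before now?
Starting time: 5:47 = 347 total minutes past 12:00
Subtracting: 8 hours and 29 minutes = 509 minutes
347 - 509 = -162 (negative, add 12 hours = 720) = 558 minutes
= 9 hours and 18 minutes past 12:00 = 9:18

Final answer: 9:18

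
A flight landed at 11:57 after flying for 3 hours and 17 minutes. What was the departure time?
Starting time: 11:57 = 717 total minutes past 12:00
Subtracting: 3 hours and 17 minutes = 197 minutes
717 - 197 = 520 minutes
= 8 hours and 40 minutes past 12:00 = 8:40

Final answer: 8:40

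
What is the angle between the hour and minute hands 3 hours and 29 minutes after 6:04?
First find the time 3 hours and 29 minutes after 6:04.
Total minutes: 6 x 60 + 4 + 3 x 60 + 29 = 573.
573 mod 720 = 573 minutes = 9:33.
Now compute the angle at 9:33:
Hour hand: 9 x 30 + 33 x 0.5 = 286.5 degrees
Minute hand: 33 x 6 = 198 degrees
Difference: |286.5 - 198| = 88.5 degrees
The angle is 88.5 degrees

Final answer: 88.5 degrees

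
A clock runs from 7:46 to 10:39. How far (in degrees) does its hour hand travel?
The hour hand moves 0.5 degrees per minute.
Time elapsed: 10:39 - 7:46 = 173 minutes
Angular displacement: 173 x 0.5 = 86.5 degrees

Final answer: 86.5 degrees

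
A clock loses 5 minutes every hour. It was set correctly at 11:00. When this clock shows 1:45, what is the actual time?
For every 60 true minutes, the faulty clock advances 55 minutes, so 1 faulty-clock minute corresponds to 60/55 true minutes.
From 11:00 to 1:45 on the faulty dial is 165 minutes.
True elapsed: 165 x 60/55 = 180 minutes = 3 hours.
True time: 11:00 + 3 hours = 2:00.

Final answer: 2:00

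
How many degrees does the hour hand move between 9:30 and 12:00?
The hour hand moves 0.5 degrees per minute.
Time elapsed: 12:00 - 9:30 = 150 minutes
Angular displacement: 150 x 0.5 = 75 degrees

Final answer: 75 degrees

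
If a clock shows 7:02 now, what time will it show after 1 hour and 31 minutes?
Starting time: 7:02
Adding 31 minutes to 2 minutes: 2 + 31 = 33 minutes
Adding 1 hour: 7 + 1 = 8
Final time: 8:33

Final answer: 8:33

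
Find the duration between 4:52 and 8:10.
From 4:52 to 8:10:
(8 x 60 + 10) - (4 x 60 + 52) = 490 - 292 = 198 minutes
= 3 hours and 18 minutes

Final answer: 3 hours and 18 minutes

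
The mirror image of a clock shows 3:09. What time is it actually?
Reflection across the vertical (12-6) axis maps a hand at angle A degrees to (360 - A) degrees, which sends a reading of T minutes past 12:00 to (720 - T) minutes past 12:00.
Mirror reads 3:09 = 189 minutes past 12:00.
Actual time: (720 - 189) mod 720 = 531 minutes = 8:51.

Final answer: 8:51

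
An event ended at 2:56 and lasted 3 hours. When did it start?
Starting time: 2:56 = 176 total minutes past 12:00
Subtracting: 3 hours = 180 minutes
176 - 180 = -4 (negative, add 12 hours = 720) = 716 minutes
= 11 hours and 56 minutes past 12:00 = 11:56

Final answer: 11:56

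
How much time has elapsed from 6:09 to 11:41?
From 6:09 to 11:41:
(11 x 60 + 41) - (6 x 60 + 9) = 701 - 369 = 332 minutes
= 5 hours and 32 minutes

Final answer: 5 hours and 32 minutes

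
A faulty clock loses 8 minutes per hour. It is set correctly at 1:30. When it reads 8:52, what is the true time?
For every 60 true minutes, the faulty clock advances 52 minutes, so 1 faulty-clock minute corresponds to 60/52 true minutes.
From 1:30 to 8:52 on the faulty dial is 442 minutes.
True elapsed: 442 x 60/52 = 510 minutes = 8 hours and 30 minutes.
True time: 1:30 + 8 hours and 30 minutes = 10:00.

Final answer: 10:00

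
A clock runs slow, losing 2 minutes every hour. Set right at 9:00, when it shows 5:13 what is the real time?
For every 60 true minutes, the faulty clock advances 58 minutes, so 1 faulty-clock minute corresponds to 60/58 true minutes.
From 9:00 to 5:13 on the faulty dial is 493 minutes.
True elapsed: 493 x 60/58 = 510 minutes = 8 hours and 30 minutes.
True time: 9:00 + 8 hours and 30 minutes = 5:30.

Final answer: 5:30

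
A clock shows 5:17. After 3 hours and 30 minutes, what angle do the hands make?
First find the time 3 hours and 30 minutes after 5:17.
Total minutes: 5 x 60 + 17 + 3 x 60 + 30 = 527.
527 mod 720 = 527 minutes = 8:47.
Now compute the angle at 8:47:
Hour hand: 8 x 30 + 47 x 0.5 = 263.5 degrees
Minute hand: 47 x 6 = 282 degrees
Difference: |263.5 - 282| = 18.5 degrees
The angle is 18.5 degrees

Final answer: 18.5 degrees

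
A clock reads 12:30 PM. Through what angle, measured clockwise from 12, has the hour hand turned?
The hour hand moves 30 degrees per hour and 0.5 degrees per minute.
At 12:30: (0) x 30 + 30 x 0.5 = 0 + 15 = 15 degrees

Final answer: 15 degrees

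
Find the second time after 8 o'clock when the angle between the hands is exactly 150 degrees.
At t minutes past 8:00, the hour hand is at 30 x 8 + 0.5t degrees and the minute hand is at 6t degrees.
The smaller angle between them is 150 degrees when |30H - 5.5t| = 150 or |30H - 5.5t| = 210.
With H = 8, solve 30 x 8 - 5.5t = +/- target for each target:
  t = (30 x 8 - 150) / 5.5 = 16.36
  t = (30 x 8 + 150) / 5.5 = 70.91 (outside (0, 60))
  t = (30 x 8 - 210) / 5.5 = 5.45
  t = (30 x 8 + 210) / 5.5 = 81.82 (outside (0, 60))
Valid solutions in (0, 60): {5.45, 16.36} minutes.
The second occurrence is t = 16.36 minutes.
The hands form a 150-degree angle at 16.36 minutes past 8:00.

Final answer: 16.36 minutes past 8:00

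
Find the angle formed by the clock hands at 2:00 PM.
Hour hand position: 2 x 30 + 0 x 0.5 = 60 degrees
Minute hand position: 0 x 6 = 0 degrees
Difference: |60 - 0| = 60 degrees
The angle between the hands is 60 degrees

Final answer: 60 degrees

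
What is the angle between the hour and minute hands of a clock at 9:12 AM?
Hour hand position: 9 x 30 + 12 x 0.5 = 276 degrees
Minute hand position: 12 x 6 = 72 degrees
Difference: |276 - 72| = 204 degrees
Since 204 > 180, the smaller angle is 360 - 204 = 156 degrees

Final answer: 156 degrees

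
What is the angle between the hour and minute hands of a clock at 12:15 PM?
Hour hand position: 0 x 30 + 15 x 0.5 = 7.5 degrees
Minute hand position: 15 x 6 = 90 degrees
Difference: |7.5 - 90| = 82.5 degrees
The angle between the hands is 82.5 degrees

Final answer: 82.5 degrees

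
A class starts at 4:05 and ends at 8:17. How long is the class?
From 4:05 to 8:17:
(8 x 60 + 17) - (4 x 60 + 5) = 497 - 245 = 252 minutes
= 4 hours and 12 minutes

Final answer: 4 hours and 12 minutes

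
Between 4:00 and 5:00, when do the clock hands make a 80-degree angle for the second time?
At t minutes past 4:00, the hour hand is at 30 x 4 + 0.5t degrees and the minute hand is at 6t degrees.
The smaller angle between them is 80 degrees when |30H - 5.5t| = 80 or |30H - 5.5t| = 280.
With H = 4, solve 30 x 4 - 5.5t = +/- target for each target:
  t = (30 x 4 - 80) / 5.5 = 7.27
  t = (30 x 4 + 80) / 5.5 = 36.36
  t = (30 x 4 - 280) / 5.5 = -29.09 (outside (0, 60))
  t = (30 x 4 + 280) / 5.5 = 72.73 (outside (0, 60))
Valid solutions in (0, 60): {7.27, 36.36} minutes.
The second occurrence is t = 36.36 minutes.
The hands form a 80-degree angle at 36.36 minutes past 4:00.

Final answer: 36.36 minutes past 4:00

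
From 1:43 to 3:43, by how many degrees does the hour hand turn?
The hour hand moves 0.5 degrees per minute.
Time elapsed: 3:43 - 1:43 = 120 minutes
Angular displacement: 120 x 0.5 = 60 degrees

Final answer: 60 degrees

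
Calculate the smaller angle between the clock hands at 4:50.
Hour hand position: 4 x 30 + 50 x 0.5 = 145 degrees
Minute hand position: 50 x 6 = 300 degrees
Difference: |145 - 300| = 155 degrees
The angle between the hands is 155 degrees

Final answer: 155 degrees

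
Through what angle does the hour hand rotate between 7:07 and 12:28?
The hour hand moves 0.5 degrees per minute.
Time elapsed: 12:28 - 7:07 = 321 minutes
Angular displacement: 321 x 0.5 = 160.5 degrees

Final answer: 160.5 degrees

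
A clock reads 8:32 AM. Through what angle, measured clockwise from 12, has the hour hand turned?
The hour hand moves 30 degrees per hour and 0.5 degrees per minute.
At 8:32: (8) x 30 + 32 x 0.5 = 240 + 16 = 256 degrees

Final answer: 256 degrees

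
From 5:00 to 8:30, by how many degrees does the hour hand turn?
The hour hand moves 0.5 degrees per minute.
Time elapsed: 8:30 - 5:00 = 210 minutes
Angular displacement: 210 x 0.5 = 105 degrees

Final answer: 105 degrees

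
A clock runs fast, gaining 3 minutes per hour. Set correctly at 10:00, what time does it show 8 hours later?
For every 60 true minutes, the faulty clock advances 60 + 3 = 63 minutes.
True elapsed: 8 hours = 480 minutes.
Faulty clock advances: 480 x 63/60 = 504 minutes (drift: 24 minutes ahead).
Shown time: 10:00 + 504 minutes = 6:24.

Final answer: 6:24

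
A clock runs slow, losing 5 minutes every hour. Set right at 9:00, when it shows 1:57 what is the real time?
For every 60 true minutes, the faulty clock advances 55 minutes, so 1 faulty-clock minute corresponds to 60/55 true minutes.
From 9:00 to 1:57 on the faulty dial is 297 minutes.
True elapsed: 297 x 60/55 = 324 minutes = 5 hours and 24 minutes.
True time: 9:00 + 5 hours and 24 minutes = 2:24.

Final answer: 2:24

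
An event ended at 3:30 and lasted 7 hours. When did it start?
Starting time: 3:30 = 210 total minutes past 12:00
Subtracting: 7 hours = 420 minutes
210 - 420 = -210 (negative, add 12 hours = 720) = 510 minutes
= 8 hours and 30 minutes past 12:00 = 8:30

Final answer: 8:30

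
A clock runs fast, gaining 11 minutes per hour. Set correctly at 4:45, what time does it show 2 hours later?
For every 60 true minutes, the faulty clock advances 60 + 11 = 71 minutes.
True elapsed: 2 hours = 120 minutes.
Faulty clock advances: 120 x 71/60 = 142 minutes (drift: 22 minutes ahead).
Shown time: 4:45 + 142 minutes = 7:07.

Final answer: 7:07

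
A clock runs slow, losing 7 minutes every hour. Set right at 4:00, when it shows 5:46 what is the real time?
For every 60 true minutes, the faulty clock advances 53 minutes, so 1 faulty-clock minute corresponds to 60/53 true minutes.
From 4:00 to 5:46 on the faulty dial is 106 minutes.
True elapsed: 106 x 60/53 = 120 minutes = 2 hours.
True time: 4:00 + 2 hours = 6:00.

Final answer: 6:00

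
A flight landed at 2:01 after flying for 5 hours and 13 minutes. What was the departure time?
Starting time: 2:01 = 121 total minutes past 12:00
Subtracting: 5 hours and 13 minutes = 313 minutes
121 - 313 = -192 (negative, add 12 hours = 720) = 528 minutes
= 8 hours and 48 minutes past 12:00 = 8:48

Final answer: 8:48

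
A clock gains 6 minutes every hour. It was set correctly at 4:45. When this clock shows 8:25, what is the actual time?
For every 60 true minutes, the faulty clock advances 66 minutes, so 1 faulty-clock minute corresponds to 60/66 true minutes.
From 4:45 to 8:25 on the faulty dial is 220 minutes.
True elapsed: 220 x 60/66 = 200 minutes = 3 hours and 20 minutes.
True time: 4:45 + 3 hours and 20 minutes = 8:05.

Final answer: 8:05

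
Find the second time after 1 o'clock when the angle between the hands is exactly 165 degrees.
At t minutes past 1:00, the hour hand is at 30 x 1 + 0.5t degrees and the minute hand is at 6t degrees.
The smaller angle between them is 165 degrees when |30H - 5.5t| = 165 or |30H - 5.5t| = 195.
With H = 1, solve 30 x 1 - 5.5t = +/- target for each target:
  t = (30 x 1 - 165) / 5.5 = -24.55 (outside (0, 60))
  t = (30 x 1 + 165) / 5.5 = 35.45
  t = (30 x 1 - 195) / 5.5 = -30 (outside (0, 60))
  t = (30 x 1 + 195) / 5.5 = 40.91
Valid solutions in (0, 60): {35.45, 40.91} minutes.
The second occurrence is t = 40.91 minutes.
The hands form a 165-degree angle at 40.91 minutes past 1:00.

Final answer: 40.91 minutes past 1:00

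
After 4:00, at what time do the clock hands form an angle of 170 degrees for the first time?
At t minutes past 4:00, the hour hand is at 30 x 4 + 0.5t degrees and the minute hand is at 6t degrees.
The smaller angle between them is 170 degrees when |30H - 5.5t| = 170 or |30H - 5.5t| = 190.
With H = 4, solve 30 x 4 - 5.5t = +/- target for each target:
  t = (30 x 4 - 170) / 5.5 = -9.09 (outside (0, 60))
  t = (30 x 4 + 170) / 5.5 = 52.73
  t = (30 x 4 - 190) / 5.5 = -12.73 (outside (0, 60))
  t = (30 x 4 + 190) / 5.5 = 56.36
Valid solutions in (0, 60): {52.73, 56.36} minutes.
The first occurrence is t = 52.73 minutes.
The hands form a 170-degree angle at 52.73 minutes past 4:00.

Final answer: 52.73 minutes past 4:00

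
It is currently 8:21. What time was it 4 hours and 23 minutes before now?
Starting time: 8:21 = 501 total minutes past 12:00
Subtracting: 4 hours and 23 minutes = 263 minutes
501 - 263 = 238 minutes
= 3 hours and 58 minutes past 12:00 = 3:58

Final answer: 3:58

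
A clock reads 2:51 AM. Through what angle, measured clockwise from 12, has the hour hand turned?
The hour hand moves 30 degrees per hour and 0.5 degrees per minute.
At 2:51: (2) x 30 + 51 x 0.5 = 60 + 25.5 = 85.5 degrees

Final answer: 85.5 degrees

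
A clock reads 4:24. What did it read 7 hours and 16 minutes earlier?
Starting time: 4:24 = 264 total minutes past 12:00
Subtracting: 7 hours and 16 minutes = 436 minutes
264 - 436 = -172 (negative, add 12 hours = 720) = 548 minutes
= 9 hours and 8 minutes past 12:00 = 9:08

Final answer: 9:08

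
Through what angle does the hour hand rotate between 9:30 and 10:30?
The hour hand moves 0.5 degrees per minute.
Time elapsed: 10:30 - 9:30 = 60 minutes
Angular displacement: 60 x 0.5 = 30 degrees

Final answer: 30 degrees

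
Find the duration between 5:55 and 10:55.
From 5:55 to 10:55:
(10 x 60 + 55) - (5 x 60 + 55) = 655 - 355 = 300 minutes
= 5 hours

Final answer: 5 hours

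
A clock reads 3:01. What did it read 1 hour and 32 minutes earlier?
Starting time: 3:01 = 181 total minutes past 12:00
Subtracting: 1 hour and 32 minutes = 92 minutes
181 - 92 = 89 minutes
= 1 hour and 29 minutes past 12:00 = 1:29

Final answer: 1:29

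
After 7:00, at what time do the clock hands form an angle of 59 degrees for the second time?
At t minutes past 7:00, the hour hand is at 30 x 7 + 0.5t degrees and the minute hand is at 6t degrees.
The smaller angle between them is 59 degrees when |30H - 5.5t| = 59 or |30H - 5.5t| = 301.
With H = 7, solve 30 x 7 - 5.5t = +/- target for each target:
  t = (30 x 7 - 59) / 5.5 = 27.45
  t = (30 x 7 + 59) / 5.5 = 48.91
  t = (30 x 7 - 301) / 5.5 = -16.55 (outside (0, 60))
  t = (30 x 7 + 301) / 5.5 = 92.91 (outside (0, 60))
Valid solutions in (0, 60): {27.45, 48.91} minutes.
The second occurrence is t = 48.91 minutes.
The hands form a 59-degree angle at 48.91 minutes past 7:00.

Final answer: 48.91 minutes past 7:00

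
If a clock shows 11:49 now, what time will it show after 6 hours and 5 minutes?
Starting time: 11:49
Adding 5 minutes to 49 minutes: 49 + 5 = 54 minutes
Adding 6 hours: 11 + 6 = 17 - 12 = 5
Final time: 5:54

Final answer: 5:54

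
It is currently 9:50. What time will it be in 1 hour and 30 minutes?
Starting time: 9:50
Adding 30 minutes to 50 minutes: 50 + 30 = 80 minutes = 1 hour and 20 minutes
Adding 1 hour: 9 + 1 + 1 (carry) = 11
Final time: 11:20

Final answer: 11:20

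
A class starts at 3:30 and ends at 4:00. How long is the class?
From 3:30 to 4:00:
(4 x 60 + 0) - (3 x 60 + 30) = 240 - 210 = 30 minutes
= 30 minutes

Final answer: 30 minutes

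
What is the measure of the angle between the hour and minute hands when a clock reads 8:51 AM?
Hour hand position: 8 x 30 + 51 x 0.5 = 265.5 degrees
Minute hand position: 51 x 6 = 306 degrees
Difference: |265.5 - 306| = 40.5 degrees
The angle between the hands is 40.5 degrees

Final answer: 40.5 degrees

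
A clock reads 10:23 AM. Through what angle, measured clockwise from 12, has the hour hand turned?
The hour hand moves 30 degrees per hour and 0.5 degrees per minute.
At 10:23: (10) x 30 + 23 x 0.5 = 300 + 11.5 = 311.5 degrees

Final answer: 311.5 degrees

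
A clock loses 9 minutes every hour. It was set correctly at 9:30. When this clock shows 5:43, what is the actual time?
For every 60 true minutes, the faulty clock advances 51 minutes, so 1 faulty-clock minute corresponds to 60/51 true minutes.
From 9:30 to 5:43 on the faulty dial is 493 minutes.
True elapsed: 493 x 60/51 = 580 minutes = 9 hours and 40 minutes.
True time: 9:30 + 9 hours and 40 minutes = 7:10.

Final answer: 7:10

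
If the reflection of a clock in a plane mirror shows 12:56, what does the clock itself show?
Reflection across the vertical (12-6) axis maps a hand at angle A degrees to (360 - A) degrees, which sends a reading of T minutes past 12:00 to (720 - T) minutes past 12:00.
Mirror reads 12:56 = 56 minutes past 12:00.
Actual time: (720 - 56) mod 720 = 664 minutes = 11:04.

Final answer: 11:04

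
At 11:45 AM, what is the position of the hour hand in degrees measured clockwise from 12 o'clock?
The hour hand moves 30 degrees per hour and 0.5 degrees per minute.
At 11:45: (11) x 30 + 45 x 0.5 = 330 + 22.5 = 352.5 degrees

Final answer: 352.5 degrees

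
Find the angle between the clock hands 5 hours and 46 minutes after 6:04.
First find the time 5 hours and 46 minutes after 6:04.
Total minutes: 6 x 60 + 4 + 5 x 60 + 46 = 710.
710 mod 720 = 710 minutes = 11:50.
Now compute the angle at 11:50:
Hour hand: 11 x 30 + 50 x 0.5 = 355 degrees
Minute hand: 50 x 6 = 300 degrees
Difference: |355 - 300| = 55 degrees
The angle is 55 degrees

Final answer: 55 degrees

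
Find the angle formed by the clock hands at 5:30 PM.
Hour hand position: 5 x 30 + 30 x 0.5 = 165 degrees
Minute hand position: 30 x 6 = 180 degrees
Difference: |165 - 180| = 15 degrees
The angle between the hands is 15 degrees

Final answer: 15 degrees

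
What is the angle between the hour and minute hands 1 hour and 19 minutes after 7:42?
First find the time 1 hour and 19 minutes after 7:42.
Total minutes: 7 x 60 + 42 + 1 x 60 + 19 = 541.
541 mod 720 = 541 minutes = 9:01.
Now compute the angle at 9:01:
Hour hand: 9 x 30 + 1 x 0.5 = 270.5 degrees
Minute hand: 1 x 6 = 6 degrees
Difference: |270.5 - 6| = 264.5 degrees
Smaller angle: 360 - 264.5 = 95.5 degrees

Final answer: 95.5 degrees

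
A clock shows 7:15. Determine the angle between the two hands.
Hour hand position: 7 x 30 + 15 x 0.5 = 217.5 degrees
Minute hand position: 15 x 6 = 90 degrees
Difference: |217.5 - 90| = 127.5 degrees
The angle between the hands is 127.5 degrees

Final answer: 127.5 degrees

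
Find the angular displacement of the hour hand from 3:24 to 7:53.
The hour hand moves 0.5 degrees per minute.
Time elapsed: 7:53 - 3:24 = 269 minutes
Angular displacement: 269 x 0.5 = 134.5 degrees

Final answer: 134.5 degrees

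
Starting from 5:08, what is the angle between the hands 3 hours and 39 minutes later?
First find the time 3 hours and 39 minutes after 5:08.
Total minutes: 5 x 60 + 8 + 3 x 60 + 39 = 527.
527 mod 720 = 527 minutes = 8:47.
Now compute the angle at 8:47:
Hour hand: 8 x 30 + 47 x 0.5 = 263.5 degrees
Minute hand: 47 x 6 = 282 degrees
Difference: |263.5 - 282| = 18.5 degrees
The angle is 18.5 degrees

Final answer: 18.5 degrees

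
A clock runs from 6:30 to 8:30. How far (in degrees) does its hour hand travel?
The hour hand moves 0.5 degrees per minute.
Time elapsed: 8:30 - 6:30 = 120 minutes
Angular displacement: 120 x 0.5 = 60 degrees

Final answer: 60 degrees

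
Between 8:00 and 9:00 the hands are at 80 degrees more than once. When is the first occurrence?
At t minutes past 8:00, the hour hand is at 30 x 8 + 0.5t degrees and the minute hand is at 6t degrees.
The smaller angle between them is 80 degrees when |30H - 5.5t| = 80 or |30H - 5.5t| = 280.
With H = 8, solve 30 x 8 - 5.5t = +/- target for each target:
  t = (30 x 8 - 80) / 5.5 = 29.09
  t = (30 x 8 + 80) / 5.5 = 58.18
  t = (30 x 8 - 280) / 5.5 = -7.27 (outside (0, 60))
  t = (30 x 8 + 280) / 5.5 = 94.55 (outside (0, 60))
Valid solutions in (0, 60): {29.09, 58.18} minutes.
The first occurrence is t = 29.09 minutes.
The hands form a 80-degree angle at 29.09 minutes past 8:00.

Final answer: 29.09 minutes past 8:00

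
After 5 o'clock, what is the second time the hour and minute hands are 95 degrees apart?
At t minutes past 5:00, the hour hand is at 30 x 5 + 0.5t degrees and the minute hand is at 6t degrees.
The smaller angle between them is 95 degrees when |30H - 5.5t| = 95 or |30H - 5.5t| = 265.
With H = 5, solve 30 x 5 - 5.5t = +/- target for each target:
  t = (30 x 5 - 95) / 5.5 = 10
  t = (30 x 5 + 95) / 5.5 = 44.55
  t = (30 x 5 - 265) / 5.5 = -20.91 (outside (0, 60))
  t = (30 x 5 + 265) / 5.5 = 75.45 (outside (0, 60))
Valid solutions in (0, 60): {10, 44.55} minutes.
The second occurrence is t = 44.55 minutes.
The hands form a 95-degree angle at 44.55 minutes past 5:00.

Final answer: 44.55 minutes past 5:00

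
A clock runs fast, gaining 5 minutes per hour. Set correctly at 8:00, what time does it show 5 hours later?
For every 60 true minutes, the faulty clock advances 60 + 5 = 65 minutes.
True elapsed: 5 hours = 300 minutes.
Faulty clock advances: 300 x 65/60 = 325 minutes (drift: 25 minutes ahead).
Shown time: 8:00 + 325 minutes = 1:25.

Final answer: 1:25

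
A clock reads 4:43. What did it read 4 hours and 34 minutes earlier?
Starting time: 4:43 = 283 total minutes past 12:00
Subtracting: 4 hours and 34 minutes = 274 minutes
283 - 274 = 9 minutes
= 9 minutes past 12:00 = 12:09

Final answer: 12:09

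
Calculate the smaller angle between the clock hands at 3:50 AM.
Hour hand position: 3 x 30 + 50 x 0.5 = 115 degrees
Minute hand position: 50 x 6 = 300 degrees
Difference: |115 - 300| = 185 degrees
Since 185 > 180, the smaller angle is 360 - 185 = 175 degrees

Final answer: 175 degrees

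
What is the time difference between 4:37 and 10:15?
From 4:37 to 10:15:
(10 x 60 + 15) - (4 x 60 + 37) = 615 - 277 = 338 minutes
= 5 hours and 38 minutes

Final answer: 5 hours and 38 minutes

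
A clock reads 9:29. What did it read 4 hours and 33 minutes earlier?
Starting time: 9:29 = 569 total minutes past 12:00
Subtracting: 4 hours and 33 minutes = 273 minutes
569 - 273 = 296 minutes
= 4 hours and 56 minutes past 12:00 = 4:56

Final answer: 4:56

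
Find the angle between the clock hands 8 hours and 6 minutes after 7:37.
First find the time 8 hours and 6 minutes after 7:37.
Total minutes: 7 x 60 + 37 + 8 x 60 + 6 = 943.
943 mod 720 = 223 minutes = 3:43.
Now compute the angle at 3:43:
Hour hand: 3 x 30 + 43 x 0.5 = 111.5 degrees
Minute hand: 43 x 6 = 258 degrees
Difference: |111.5 - 258| = 146.5 degrees
The angle is 146.5 degrees

Final answer: 146.5 degrees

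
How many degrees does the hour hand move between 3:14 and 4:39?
The hour hand moves 0.5 degrees per minute.
Time elapsed: 4:39 - 3:14 = 85 minutes
Angular displacement: 85 x 0.5 = 42.5 degrees

Final answer: 42.5 degrees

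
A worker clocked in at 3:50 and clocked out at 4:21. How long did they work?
From 3:50 to 4:21:
(4 x 60 + 21) - (3 x 60 + 50) = 261 - 230 = 31 minutes
= 31 minutes

Final answer: 31 minutes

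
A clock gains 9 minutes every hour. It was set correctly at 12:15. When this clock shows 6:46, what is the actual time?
For every 60 true minutes, the faulty clock advances 69 minutes, so 1 faulty-clock minute corresponds to 60/69 true minutes.
From 12:15 to 6:46 on the faulty dial is 391 minutes.
True elapsed: 391 x 60/69 = 340 minutes = 5 hours and 40 minutes.
True time: 12:15 + 5 hours and 40 minutes = 5:55.

Final answer: 5:55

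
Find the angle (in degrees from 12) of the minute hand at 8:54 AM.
The minute hand moves 6 degrees per minute.
At 8:54: 54 x 6 = 324 degrees

Final answer: 324 degrees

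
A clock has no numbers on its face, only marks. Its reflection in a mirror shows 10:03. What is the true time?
Reflection across the vertical (12-6) axis maps a hand at angle A degrees to (360 - A) degrees, which sends a reading of T minutes past 12:00 to (720 - T) minutes past 12:00.
Mirror reads 10:03 = 603 minutes past 12:00.
Actual time: (720 - 603) mod 720 = 117 minutes = 1:57.

Final answer: 1:57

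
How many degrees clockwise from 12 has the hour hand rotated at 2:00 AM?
The hour hand moves 30 degrees per hour and 0.5 degrees per minute.
At 2:00: (2) x 30 + 0 x 0.5 = 60 + 0 = 60 degrees

Final answer: 60 degrees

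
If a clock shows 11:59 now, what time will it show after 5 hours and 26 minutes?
Starting time: 11:59
Adding 26 minutes to 59 minutes: 59 + 26 = 85 minutes = 1 hour and 25 minutes
Adding 5 hours: 11 + 5 + 1 (carry) = 17 - 12 = 5
Final time: 5:25

Final answer: 5:25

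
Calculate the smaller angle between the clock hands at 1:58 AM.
Hour hand position: 1 x 30 + 58 x 0.5 = 59 degrees
Minute hand position: 58 x 6 = 348 degrees
Difference: |59 - 348| = 289 degrees
Since 289 > 180, the smaller angle is 360 - 289 = 71 degrees

Final answer: 71 degrees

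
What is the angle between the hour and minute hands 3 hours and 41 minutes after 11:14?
First find the time 3 hours and 41 minutes after 11:14.
Total minutes: 11 x 60 + 14 + 3 x 60 + 41 = 895.
895 mod 720 = 175 minutes = 2:55.
Now compute the angle at 2:55:
Hour hand: 2 x 30 + 55 x 0.5 = 87.5 degrees
Minute hand: 55 x 6 = 330 degrees
Difference: |87.5 - 330| = 242.5 degrees
Smaller angle: 360 - 242.5 = 117.5 degrees

Final answer: 117.5 degrees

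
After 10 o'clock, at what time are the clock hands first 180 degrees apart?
For hands to be 180 degrees apart: |30H - 5.5t| = 180
With H = 10: t = (30 x 10 + 180)/5.5 = 87.27 or t = (30 x 10 - 180)/5.5 = 21.82
First valid solution (0 < t < 60): t = 21.82 minutes
The hands are opposite at 21.82 minutes past 10:00.

Final answer: 21.82 minutes past 10:00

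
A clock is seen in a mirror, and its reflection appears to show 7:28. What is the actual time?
Reflection across the vertical (12-6) axis maps a hand at angle A degrees to (360 - A) degrees, which sends a reading of T minutes past 12:00 to (720 - T) minutes past 12:00.
Mirror reads 7:28 = 448 minutes past 12:00.
Actual time: (720 - 448) mod 720 = 272 minutes = 4:32.

Final answer: 4:32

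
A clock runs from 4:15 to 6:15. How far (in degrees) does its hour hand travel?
The hour hand moves 0.5 degrees per minute.
Time elapsed: 6:15 - 4:15 = 120 minutes
Angular displacement: 120 x 0.5 = 60 degrees

Final answer: 60 degrees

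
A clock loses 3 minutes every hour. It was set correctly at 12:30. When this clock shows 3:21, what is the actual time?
For every 60 true minutes, the faulty clock advances 57 minutes, so 1 faulty-clock minute corresponds to 60/57 true minutes.
From 12:30 to 3:21 on the faulty dial is 171 minutes.
True elapsed: 171 x 60/57 = 180 minutes = 3 hours.
True time: 12:30 + 3 hours = 3:30.

Final answer: 3:30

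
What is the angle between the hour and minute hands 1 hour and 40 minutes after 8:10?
First find the time 1 hour and 40 minutes after 8:10.
Total minutes: 8 x 60 + 10 + 1 x 60 + 40 = 590.
590 mod 720 = 590 minutes = 9:50.
Now compute the angle at 9:50:
Hour hand: 9 x 30 + 50 x 0.5 = 295 degrees
Minute hand: 50 x 6 = 300 degrees
Difference: |295 - 300| = 5 degrees
The angle is 5 degrees

Final answer: 5 degrees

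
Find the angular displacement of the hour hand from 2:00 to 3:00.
The hour hand moves 0.5 degrees per minute.
Time elapsed: 3:00 - 2:00 = 60 minutes
Angular displacement: 60 x 0.5 = 30 degrees

Final answer: 30 degrees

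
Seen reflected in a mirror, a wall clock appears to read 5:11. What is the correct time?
Reflection across the vertical (12-6) axis maps a hand at angle A degrees to (360 - A) degrees, which sends a reading of T minutes past 12:00 to (720 - T) minutes past 12:00.
Mirror reads 5:11 = 311 minutes past 12:00.
Actual time: (720 - 311) mod 720 = 409 minutes = 6:49.

Final answer: 6:49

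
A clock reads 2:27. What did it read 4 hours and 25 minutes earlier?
Starting time: 2:27 = 147 total minutes past 12:00
Subtracting: 4 hours and 25 minutes = 265 minutes
147 - 265 = -118 (negative, add 12 hours = 720) = 602 minutes
= 10 hours and 2 minutes past 12:00 = 10:02

Final answer: 10:02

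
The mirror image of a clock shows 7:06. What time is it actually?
Reflection across the vertical (12-6) axis maps a hand at angle A degrees to (360 - A) degrees, which sends a reading of T minutes past 12:00 to (720 - T) minutes past 12:00.
Mirror reads 7:06 = 426 minutes past 12:00.
Actual time: (720 - 426) mod 720 = 294 minutes = 4:54.

Final answer: 4:54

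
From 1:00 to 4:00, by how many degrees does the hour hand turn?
The hour hand moves 0.5 degrees per minute.
Time elapsed: 4:00 - 1:00 = 180 minutes
Angular displacement: 180 x 0.5 = 90 degrees

Final answer: 90 degrees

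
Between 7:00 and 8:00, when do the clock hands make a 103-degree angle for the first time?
At t minutes past 7:00, the hour hand is at 30 x 7 + 0.5t degrees and the minute hand is at 6t degrees.
The smaller angle between them is 103 degrees when |30H - 5.5t| = 103 or |30H - 5.5t| = 257.
With H = 7, solve 30 x 7 - 5.5t = +/- target for each target:
  t = (30 x 7 - 103) / 5.5 = 19.45
  t = (30 x 7 + 103) / 5.5 = 56.91
  t = (30 x 7 - 257) / 5.5 = -8.55 (outside (0, 60))
  t = (30 x 7 + 257) / 5.5 = 84.91 (outside (0, 60))
Valid solutions in (0, 60): {19.45, 56.91} minutes.
The first occurrence is t = 19.45 minutes.
The hands form a 103-degree angle at 19.45 minutes past 7:00.

Final answer: 19.45 minutes past 7:00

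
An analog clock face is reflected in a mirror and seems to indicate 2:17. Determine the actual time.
Reflection across the vertical (12-6) axis maps a hand at angle A degrees to (360 - A) degrees, which sends a reading of T minutes past 12:00 to (720 - T) minutes past 12:00.
Mirror reads 2:17 = 137 minutes past 12:00.
Actual time: (720 - 137) mod 720 = 583 minutes = 9:43.

Final answer: 9:43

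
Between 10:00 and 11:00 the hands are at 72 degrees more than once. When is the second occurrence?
At t minutes past 10:00, the hour hand is at 30 x 10 + 0.5t degrees and the minute hand is at 6t degrees.
The smaller angle between them is 72 degrees when |30H - 5.5t| = 72 or |30H - 5.5t| = 288.
With H = 10, solve 30 x 10 - 5.5t = +/- target for each target:
  t = (30 x 10 - 72) / 5.5 = 41.45
  t = (30 x 10 + 72) / 5.5 = 67.64 (outside (0, 60))
  t = (30 x 10 - 288) / 5.5 = 2.18
  t = (30 x 10 + 288) / 5.5 = 106.91 (outside (0, 60))
Valid solutions in (0, 60): {2.18, 41.45} minutes.
The second occurrence is t = 41.45 minutes.
The hands form a 72-degree angle at 41.45 minutes past 10:00.

Final answer: 41.45 minutes past 10:00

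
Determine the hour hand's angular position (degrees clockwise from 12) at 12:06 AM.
The hour hand moves 30 degrees per hour and 0.5 degrees per minute.
At 12:06: (0) x 30 + 6 x 0.5 = 0 + 3 = 3 degrees

Final answer: 3 degrees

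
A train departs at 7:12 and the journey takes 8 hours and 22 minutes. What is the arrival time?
Starting time: 7:12
Adding 22 minutes to 12 minutes: 12 + 22 = 34 minutes
Adding 8 hours: 7 + 8 = 15 - 12 = 3
Final time: 3:34

Final answer: 3:34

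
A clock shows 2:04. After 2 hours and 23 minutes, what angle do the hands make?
First find the time 2 hours and 23 minutes after 2:04.
Total minutes: 2 x 60 + 4 + 2 x 60 + 23 = 267.
267 mod 720 = 267 minutes = 4:27.
Now compute the angle at 4:27:
Hour hand: 4 x 30 + 27 x 0.5 = 133.5 degrees
Minute hand: 27 x 6 = 162 degrees
Difference: |133.5 - 162| = 28.5 degrees
The angle is 28.5 degrees

Final answer: 28.5 degrees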